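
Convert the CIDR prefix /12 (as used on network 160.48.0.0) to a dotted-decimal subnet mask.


/12 means 12 network bits, 20 host bits
Binary: 11111111111100000000000000000000
Mask: 255.240.0.0


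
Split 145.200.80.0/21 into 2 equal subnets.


New prefix = 21 + 1 = 22
Each subnet has 1024 addresses
  145.200.80.0/22
  145.200.84.0/22
Subnets: 145.200.80.0/22, 145.200.84.0/22


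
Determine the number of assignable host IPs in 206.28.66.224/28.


Host bits = 32 - 28 = 4
Total addresses = 2^4 = 16
Usable = total - 2 (network and broadcast)
Usable hosts: 14


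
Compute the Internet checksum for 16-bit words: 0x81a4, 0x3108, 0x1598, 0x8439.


Sum all words (with carry folding):
+ 0x81a4 = 0x81a4
+ 0x3108 = 0xb2ac
+ 0x1598 = 0xc844
+ 0x8439 = 0x4c7e
One's complement: ~0x4c7e
Checksum = 0xb381


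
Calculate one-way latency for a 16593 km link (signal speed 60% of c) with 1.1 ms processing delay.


Speed = 0.6 * 3e5 km/s = 180000 km/s
Propagation delay = 16593 / 180000 = 0.0922 s = 92.1833 ms
Processing delay = 1.1 ms
Total one-way latency = 93.2833 ms


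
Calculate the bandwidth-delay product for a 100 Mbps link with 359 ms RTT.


BDP = bandwidth * RTT
= 100 Mbps * 359 ms
= 100 * 1e6 * 359 / 1000 bits
= 35900000 bits
= 4487500 bytes
= 4382.3242 KB
BDP = 35900000 bits (4487500 bytes)


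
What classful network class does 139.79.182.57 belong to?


First octet: 139
Binary: 10001011
10xxxxxx -> Class B (128-191)
Class B, default mask 255.255.0.0 (/16)


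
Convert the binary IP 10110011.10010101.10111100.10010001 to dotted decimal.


10110011 = 179
10010101 = 149
10111100 = 188
10010001 = 145
IP: 179.149.188.145


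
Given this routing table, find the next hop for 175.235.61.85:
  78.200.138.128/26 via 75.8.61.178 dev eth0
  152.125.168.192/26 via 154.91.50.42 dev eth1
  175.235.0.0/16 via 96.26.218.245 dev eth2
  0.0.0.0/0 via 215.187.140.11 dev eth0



Longest prefix match for 175.235.61.85:
  /26 78.200.138.128: no
  /26 152.125.168.192: no
  /16 175.235.0.0: MATCH
  /0 0.0.0.0: MATCH
Selected: next-hop 96.26.218.245 via eth2 (matched /16)


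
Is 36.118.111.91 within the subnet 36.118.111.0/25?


Subnet network: 36.118.111.0
Test IP AND mask: 36.118.111.0
Yes, 36.118.111.91 is in 36.118.111.0/25


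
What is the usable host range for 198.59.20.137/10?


Network: 198.0.0.0
Broadcast: 198.63.255.255
First usable = network + 1
Last usable = broadcast - 1
Range: 198.0.0.1 to 198.63.255.254


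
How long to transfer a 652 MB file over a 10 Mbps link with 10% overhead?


Effective throughput = 10 * (1 - 10/100) = 9 Mbps
File size in Mb = 652 * 8 = 5216 Mb
Time = 5216 / 9
Time = 579.5556 seconds


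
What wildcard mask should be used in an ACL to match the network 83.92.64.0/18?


Subnet mask: 255.255.192.0
Wildcard = 255.255.255.255 - subnet mask
255 - 255 = 0
255 - 255 = 0
255 - 192 = 63
255 - 0 = 255
Wildcard: 0.0.63.255


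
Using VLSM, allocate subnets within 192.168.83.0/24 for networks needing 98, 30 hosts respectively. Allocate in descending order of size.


98 hosts -> /25 (126 usable): 192.168.83.0/25
30 hosts -> /27 (30 usable): 192.168.83.128/27
Allocation: 192.168.83.0/25 (98 hosts, 126 usable); 192.168.83.128/27 (30 hosts, 30 usable)


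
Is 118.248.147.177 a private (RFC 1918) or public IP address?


RFC 1918 private ranges:
  10.0.0.0/8 (10.0.0.0 - 10.255.255.255)
  172.16.0.0/12 (172.16.0.0 - 172.31.255.255)
  192.168.0.0/16 (192.168.0.0 - 192.168.255.255)
Public (not in any RFC 1918 range)


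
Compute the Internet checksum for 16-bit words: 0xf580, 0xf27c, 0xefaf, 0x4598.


Sum all words (with carry folding):
+ 0xf580 = 0xf580
+ 0xf27c = 0xe7fd
+ 0xefaf = 0xd7ad
+ 0x4598 = 0x1d46
One's complement: ~0x1d46
Checksum = 0xe2b9


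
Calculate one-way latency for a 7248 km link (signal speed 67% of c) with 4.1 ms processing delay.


Speed = 0.67 * 3e5 km/s = 201000 km/s
Propagation delay = 7248 / 201000 = 0.0361 s = 36.0597 ms
Processing delay = 4.1 ms
Total one-way latency = 40.1597 ms


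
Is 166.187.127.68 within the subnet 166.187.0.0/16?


Subnet network: 166.187.0.0
Test IP AND mask: 166.187.0.0
Yes, 166.187.127.68 is in 166.187.0.0/16


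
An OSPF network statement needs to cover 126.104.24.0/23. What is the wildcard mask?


Subnet mask: 255.255.254.0
Wildcard = 255.255.255.255 - subnet mask
255 - 255 = 0
255 - 255 = 0
255 - 254 = 1
255 - 0 = 255
Wildcard: 0.0.1.255


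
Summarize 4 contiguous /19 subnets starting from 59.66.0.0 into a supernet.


Original prefix: /19
Number of subnets: 4 = 2^2
New prefix = 19 - 2 = 17
Supernet: 59.66.0.0/17


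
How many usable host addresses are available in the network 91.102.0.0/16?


Host bits = 32 - 16 = 16
Total addresses = 2^16 = 65536
Usable = total - 2 (network and broadcast)
Usable hosts: 65534


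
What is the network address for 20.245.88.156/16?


IP:   00010100.11110101.01011000.10011100
Mask: 11111111.11111111.00000000.00000000
AND operation:
Net:  00010100.11110101.00000000.00000000
Network: 20.245.0.0/16


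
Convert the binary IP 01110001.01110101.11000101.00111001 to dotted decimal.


01110001 = 113
01110101 = 117
11000101 = 197
00111001 = 57
IP: 113.117.197.57


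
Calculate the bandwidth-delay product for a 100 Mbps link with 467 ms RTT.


BDP = bandwidth * RTT
= 100 Mbps * 467 ms
= 100 * 1e6 * 467 / 1000 bits
= 46700000 bits
= 5837500 bytes
= 5700.6836 KB
BDP = 46700000 bits (5837500 bytes)


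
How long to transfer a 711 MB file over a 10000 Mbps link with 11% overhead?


Effective throughput = 10000 * (1 - 11/100) = 8900 Mbps
File size in Mb = 711 * 8 = 5688 Mb
Time = 5688 / 8900
Time = 0.6391 seconds


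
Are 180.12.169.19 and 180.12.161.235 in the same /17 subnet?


Mask: 255.255.128.0
180.12.169.19 AND mask = 180.12.128.0
180.12.161.235 AND mask = 180.12.128.0
Yes, same subnet (180.12.128.0)


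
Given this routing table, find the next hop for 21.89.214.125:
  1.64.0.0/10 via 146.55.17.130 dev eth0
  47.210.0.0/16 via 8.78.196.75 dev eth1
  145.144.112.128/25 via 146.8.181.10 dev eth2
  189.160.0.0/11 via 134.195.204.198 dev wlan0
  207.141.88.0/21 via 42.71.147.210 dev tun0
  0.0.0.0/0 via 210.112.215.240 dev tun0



Longest prefix match for 21.89.214.125:
  /10 1.64.0.0: no
  /16 47.210.0.0: no
  /25 145.144.112.128: no
  /11 189.160.0.0: no
  /21 207.141.88.0: no
  /0 0.0.0.0: MATCH
Selected: next-hop 210.112.215.240 via tun0 (matched /0)


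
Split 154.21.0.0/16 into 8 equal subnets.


New prefix = 16 + 3 = 19
Each subnet has 8192 addresses
  154.21.0.0/19
  154.21.32.0/19
  154.21.64.0/19
  154.21.96.0/19
  154.21.128.0/19
  154.21.160.0/19
  154.21.192.0/19
  154.21.224.0/19
Subnets: 154.21.0.0/19, 154.21.32.0/19, 154.21.64.0/19, 154.21.96.0/19, 154.21.128.0/19, 154.21.160.0/19, 154.21.192.0/19, 154.21.224.0/19


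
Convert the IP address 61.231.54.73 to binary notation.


61 = 00111101
231 = 11100111
54 = 00110110
73 = 01001001
Binary: 00111101.11100111.00110110.01001001


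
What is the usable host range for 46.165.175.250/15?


Network: 46.164.0.0
Broadcast: 46.165.255.255
First usable = network + 1
Last usable = broadcast - 1
Range: 46.164.0.1 to 46.165.255.254


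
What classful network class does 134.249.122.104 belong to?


First octet: 134
Binary: 10000110
10xxxxxx -> Class B (128-191)
Class B, default mask 255.255.0.0 (/16)


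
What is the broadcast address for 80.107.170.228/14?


Network: 80.104.0.0/14
Host bits = 18
Set all host bits to 1:
Broadcast: 80.107.255.255


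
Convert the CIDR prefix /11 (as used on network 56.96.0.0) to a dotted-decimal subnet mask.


/11 means 11 network bits, 21 host bits
Binary: 11111111111000000000000000000000
Mask: 255.224.0.0


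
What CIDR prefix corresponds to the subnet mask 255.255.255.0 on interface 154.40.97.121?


Binary: 11111111.11111111.11111111.00000000
Count leading 1s
Prefix: /24


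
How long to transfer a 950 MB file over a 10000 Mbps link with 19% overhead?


Effective throughput = 10000 * (1 - 19/100) = 8100.0 Mbps
File size in Mb = 950 * 8 = 7600 Mb
Time = 7600 / 8100.0
Time = 0.9383 seconds


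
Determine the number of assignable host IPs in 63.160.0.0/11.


Host bits = 32 - 11 = 21
Total addresses = 2^21 = 2097152
Usable = total - 2 (network and broadcast)
Usable hosts: 2097150


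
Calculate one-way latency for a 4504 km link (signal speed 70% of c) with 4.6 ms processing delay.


Speed = 0.7 * 3e5 km/s = 210000 km/s
Propagation delay = 4504 / 210000 = 0.0214 s = 21.4476 ms
Processing delay = 4.6 ms
Total one-way latency = 26.0476 ms


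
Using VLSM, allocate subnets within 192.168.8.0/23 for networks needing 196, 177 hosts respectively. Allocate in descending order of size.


196 hosts -> /24 (254 usable): 192.168.8.0/24
177 hosts -> /24 (254 usable): 192.168.9.0/24
Allocation: 192.168.8.0/24 (196 hosts, 254 usable); 192.168.9.0/24 (177 hosts, 254 usable)


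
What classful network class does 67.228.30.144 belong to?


First octet: 67
Binary: 01000011
0xxxxxxx -> Class A (1-126)
Class A, default mask 255.0.0.0 (/8)


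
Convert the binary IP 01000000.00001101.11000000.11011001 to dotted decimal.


01000000 = 64
00001101 = 13
11000000 = 192
11011001 = 217
IP: 64.13.192.217


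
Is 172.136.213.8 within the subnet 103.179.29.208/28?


Subnet network: 103.179.29.208
Test IP AND mask: 172.136.213.0
No, 172.136.213.8 is not in 103.179.29.208/28


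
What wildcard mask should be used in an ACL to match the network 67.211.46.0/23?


Subnet mask: 255.255.254.0
Wildcard = 255.255.255.255 - subnet mask
255 - 255 = 0
255 - 255 = 0
255 - 254 = 1
255 - 0 = 255
Wildcard: 0.0.1.255


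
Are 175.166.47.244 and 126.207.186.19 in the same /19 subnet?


Mask: 255.255.224.0
175.166.47.244 AND mask = 175.166.32.0
126.207.186.19 AND mask = 126.207.160.0
No, different subnets (175.166.32.0 vs 126.207.160.0)


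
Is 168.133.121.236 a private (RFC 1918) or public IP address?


RFC 1918 private ranges:
  10.0.0.0/8 (10.0.0.0 - 10.255.255.255)
  172.16.0.0/12 (172.16.0.0 - 172.31.255.255)
  192.168.0.0/16 (192.168.0.0 - 192.168.255.255)
Public (not in any RFC 1918 range)


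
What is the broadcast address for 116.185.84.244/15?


Network: 116.184.0.0/15
Host bits = 17
Set all host bits to 1:
Broadcast: 116.185.255.255


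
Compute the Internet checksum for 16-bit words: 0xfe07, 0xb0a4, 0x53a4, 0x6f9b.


Sum all words (with carry folding):
+ 0xfe07 = 0xfe07
+ 0xb0a4 = 0xaeac
+ 0x53a4 = 0x0251
+ 0x6f9b = 0x71ec
One's complement: ~0x71ec
Checksum = 0x8e13


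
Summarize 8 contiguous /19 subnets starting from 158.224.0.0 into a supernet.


Original prefix: /19
Number of subnets: 8 = 2^3
New prefix = 19 - 3 = 16
Supernet: 158.224.0.0/16


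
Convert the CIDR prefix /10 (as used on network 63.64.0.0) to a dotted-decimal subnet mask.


/10 means 10 network bits, 22 host bits
Binary: 11111111110000000000000000000000
Mask: 255.192.0.0


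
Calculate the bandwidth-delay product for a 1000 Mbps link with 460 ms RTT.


BDP = bandwidth * RTT
= 1000 Mbps * 460 ms
= 1000 * 1e6 * 460 / 1000 bits
= 460000000 bits
= 57500000 bytes
= 56152.3438 KB
BDP = 460000000 bits (57500000 bytes)


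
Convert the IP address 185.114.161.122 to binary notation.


185 = 10111001
114 = 01110010
161 = 10100001
122 = 01111010
Binary: 10111001.01110010.10100001.01111010


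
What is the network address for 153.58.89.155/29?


IP:   10011001.00111010.01011001.10011011
Mask: 11111111.11111111.11111111.11111000
AND operation:
Net:  10011001.00111010.01011001.10011000
Network: 153.58.89.152/29


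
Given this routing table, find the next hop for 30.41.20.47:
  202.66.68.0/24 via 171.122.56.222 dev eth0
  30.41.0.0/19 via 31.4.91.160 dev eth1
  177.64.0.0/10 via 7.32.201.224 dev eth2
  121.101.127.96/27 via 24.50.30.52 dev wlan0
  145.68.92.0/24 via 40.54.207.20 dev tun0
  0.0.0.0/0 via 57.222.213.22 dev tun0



Longest prefix match for 30.41.20.47:
  /24 202.66.68.0: no
  /19 30.41.0.0: MATCH
  /10 177.64.0.0: no
  /27 121.101.127.96: no
  /24 145.68.92.0: no
  /0 0.0.0.0: MATCH
Selected: next-hop 31.4.91.160 via eth1 (matched /19)


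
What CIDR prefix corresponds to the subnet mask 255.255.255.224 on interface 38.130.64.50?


Binary: 11111111.11111111.11111111.11100000
Count leading 1s
Prefix: /27


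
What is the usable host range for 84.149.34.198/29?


Network: 84.149.34.192
Broadcast: 84.149.34.199
First usable = network + 1
Last usable = broadcast - 1
Range: 84.149.34.193 to 84.149.34.198


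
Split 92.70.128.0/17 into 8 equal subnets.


New prefix = 17 + 3 = 20
Each subnet has 4096 addresses
  92.70.128.0/20
  92.70.144.0/20
  92.70.160.0/20
  92.70.176.0/20
  92.70.192.0/20
  92.70.208.0/20
  92.70.224.0/20
  92.70.240.0/20
Subnets: 92.70.128.0/20, 92.70.144.0/20, 92.70.160.0/20, 92.70.176.0/20, 92.70.192.0/20, 92.70.208.0/20, 92.70.224.0/20, 92.70.240.0/20


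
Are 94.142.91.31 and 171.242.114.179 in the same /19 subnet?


Mask: 255.255.224.0
94.142.91.31 AND mask = 94.142.64.0
171.242.114.179 AND mask = 171.242.96.0
No, different subnets (94.142.64.0 vs 171.242.96.0)


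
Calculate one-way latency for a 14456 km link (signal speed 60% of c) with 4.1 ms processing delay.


Speed = 0.6 * 3e5 km/s = 180000 km/s
Propagation delay = 14456 / 180000 = 0.0803 s = 80.3111 ms
Processing delay = 4.1 ms
Total one-way latency = 84.4111 ms


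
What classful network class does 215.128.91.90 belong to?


First octet: 215
Binary: 11010111
110xxxxx -> Class C (192-223)
Class C, default mask 255.255.255.0 (/24)


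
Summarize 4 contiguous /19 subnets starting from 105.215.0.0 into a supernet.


Original prefix: /19
Number of subnets: 4 = 2^2
New prefix = 19 - 2 = 17
Supernet: 105.215.0.0/17


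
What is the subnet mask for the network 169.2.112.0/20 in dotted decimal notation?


/20 means 20 network bits, 12 host bits
Binary: 11111111111111111111000000000000
Mask: 255.255.240.0


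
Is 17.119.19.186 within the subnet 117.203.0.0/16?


Subnet network: 117.203.0.0
Test IP AND mask: 17.119.0.0
No, 17.119.19.186 is not in 117.203.0.0/16


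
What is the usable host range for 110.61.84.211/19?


Network: 110.61.64.0
Broadcast: 110.61.95.255
First usable = network + 1
Last usable = broadcast - 1
Range: 110.61.64.1 to 110.61.95.254


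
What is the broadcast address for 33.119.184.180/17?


Network: 33.119.128.0/17
Host bits = 15
Set all host bits to 1:
Broadcast: 33.119.255.255


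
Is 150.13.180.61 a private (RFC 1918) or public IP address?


RFC 1918 private ranges:
  10.0.0.0/8 (10.0.0.0 - 10.255.255.255)
  172.16.0.0/12 (172.16.0.0 - 172.31.255.255)
  192.168.0.0/16 (192.168.0.0 - 192.168.255.255)
Public (not in any RFC 1918 range)


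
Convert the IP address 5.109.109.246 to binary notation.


5 = 00000101
109 = 01101101
109 = 01101101
246 = 11110110
Binary: 00000101.01101101.01101101.11110110


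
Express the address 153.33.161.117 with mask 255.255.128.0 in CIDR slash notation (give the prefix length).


Binary: 11111111.11111111.10000000.00000000
Count leading 1s
Prefix: /17


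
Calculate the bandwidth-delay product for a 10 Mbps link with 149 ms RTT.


BDP = bandwidth * RTT
= 10 Mbps * 149 ms
= 10 * 1e6 * 149 / 1000 bits
= 1490000 bits
= 186250 bytes
= 181.8848 KB
BDP = 1490000 bits (186250 bytes)


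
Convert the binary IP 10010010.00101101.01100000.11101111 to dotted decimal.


10010010 = 146
00101101 = 45
01100000 = 96
11101111 = 239
IP: 146.45.96.239


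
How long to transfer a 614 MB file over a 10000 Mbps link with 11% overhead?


Effective throughput = 10000 * (1 - 11/100) = 8900 Mbps
File size in Mb = 614 * 8 = 4912 Mb
Time = 4912 / 8900
Time = 0.5519 seconds


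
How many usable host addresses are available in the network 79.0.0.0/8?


Host bits = 32 - 8 = 24
Total addresses = 2^24 = 16777216
Usable = total - 2 (network and broadcast)
Usable hosts: 16777214


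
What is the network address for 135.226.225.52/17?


IP:   10000111.11100010.11100001.00110100
Mask: 11111111.11111111.10000000.00000000
AND operation:
Net:  10000111.11100010.10000000.00000000
Network: 135.226.128.0/17


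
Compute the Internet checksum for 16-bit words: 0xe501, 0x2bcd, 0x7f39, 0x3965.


Sum all words (with carry folding):
+ 0xe501 = 0xe501
+ 0x2bcd = 0x10cf
+ 0x7f39 = 0x9008
+ 0x3965 = 0xc96d
One's complement: ~0xc96d
Checksum = 0x3692


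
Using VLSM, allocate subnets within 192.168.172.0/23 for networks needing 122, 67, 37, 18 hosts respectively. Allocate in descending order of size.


122 hosts -> /25 (126 usable): 192.168.172.0/25
67 hosts -> /25 (126 usable): 192.168.172.128/25
37 hosts -> /26 (62 usable): 192.168.173.0/26
18 hosts -> /27 (30 usable): 192.168.173.64/27
Allocation: 192.168.172.0/25 (122 hosts, 126 usable); 192.168.172.128/25 (67 hosts, 126 usable); 192.168.173.0/26 (37 hosts, 62 usable); 192.168.173.64/27 (18 hosts, 30 usable)


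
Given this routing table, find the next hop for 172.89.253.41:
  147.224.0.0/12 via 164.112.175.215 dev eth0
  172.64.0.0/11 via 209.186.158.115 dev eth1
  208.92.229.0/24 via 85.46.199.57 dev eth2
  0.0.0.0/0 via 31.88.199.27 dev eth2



Longest prefix match for 172.89.253.41:
  /12 147.224.0.0: no
  /11 172.64.0.0: MATCH
  /24 208.92.229.0: no
  /0 0.0.0.0: MATCH
Selected: next-hop 209.186.158.115 via eth1 (matched /11)


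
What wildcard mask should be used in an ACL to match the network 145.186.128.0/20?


Subnet mask: 255.255.240.0
Wildcard = 255.255.255.255 - subnet mask
255 - 255 = 0
255 - 255 = 0
255 - 240 = 15
255 - 0 = 255
Wildcard: 0.0.15.255


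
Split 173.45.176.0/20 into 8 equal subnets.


New prefix = 20 + 3 = 23
Each subnet has 512 addresses
  173.45.176.0/23
  173.45.178.0/23
  173.45.180.0/23
  173.45.182.0/23
  173.45.184.0/23
  173.45.186.0/23
  173.45.188.0/23
  173.45.190.0/23
Subnets: 173.45.176.0/23, 173.45.178.0/23, 173.45.180.0/23, 173.45.182.0/23, 173.45.184.0/23, 173.45.186.0/23, 173.45.188.0/23, 173.45.190.0/23


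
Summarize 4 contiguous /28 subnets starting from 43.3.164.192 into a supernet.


Original prefix: /28
Number of subnets: 4 = 2^2
New prefix = 28 - 2 = 26
Supernet: 43.3.164.192/26


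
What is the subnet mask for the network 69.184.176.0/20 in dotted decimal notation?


/20 means 20 network bits, 12 host bits
Binary: 11111111111111111111000000000000
Mask: 255.255.240.0


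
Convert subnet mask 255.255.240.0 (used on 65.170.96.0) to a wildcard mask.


Subnet mask: 255.255.240.0
Wildcard = 255.255.255.255 - subnet mask
255 - 255 = 0
255 - 255 = 0
255 - 240 = 15
255 - 0 = 255
Wildcard: 0.0.15.255


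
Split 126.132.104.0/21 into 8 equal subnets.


New prefix = 21 + 3 = 24
Each subnet has 256 addresses
  126.132.104.0/24
  126.132.105.0/24
  126.132.106.0/24
  126.132.107.0/24
  126.132.108.0/24
  126.132.109.0/24
  126.132.110.0/24
  126.132.111.0/24
Subnets: 126.132.104.0/24, 126.132.105.0/24, 126.132.106.0/24, 126.132.107.0/24, 126.132.108.0/24, 126.132.109.0/24, 126.132.110.0/24, 126.132.111.0/24


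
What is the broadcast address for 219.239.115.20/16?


Network: 219.239.0.0/16
Host bits = 16
Set all host bits to 1:
Broadcast: 219.239.255.255


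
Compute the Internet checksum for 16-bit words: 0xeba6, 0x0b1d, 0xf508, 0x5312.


Sum all words (with carry folding):
+ 0xeba6 = 0xeba6
+ 0x0b1d = 0xf6c3
+ 0xf508 = 0xebcc
+ 0x5312 = 0x3edf
One's complement: ~0x3edf
Checksum = 0xc120


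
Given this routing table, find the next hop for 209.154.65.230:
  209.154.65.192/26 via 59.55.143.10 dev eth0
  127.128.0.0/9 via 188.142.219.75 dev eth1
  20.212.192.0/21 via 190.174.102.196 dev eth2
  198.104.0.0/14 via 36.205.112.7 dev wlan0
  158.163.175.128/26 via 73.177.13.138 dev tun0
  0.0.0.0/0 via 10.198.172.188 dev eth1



Longest prefix match for 209.154.65.230:
  /26 209.154.65.192: MATCH
  /9 127.128.0.0: no
  /21 20.212.192.0: no
  /14 198.104.0.0: no
  /26 158.163.175.128: no
  /0 0.0.0.0: MATCH
Selected: next-hop 59.55.143.10 via eth0 (matched /26)


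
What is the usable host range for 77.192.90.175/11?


Network: 77.192.0.0
Broadcast: 77.223.255.255
First usable = network + 1
Last usable = broadcast - 1
Range: 77.192.0.1 to 77.223.255.254


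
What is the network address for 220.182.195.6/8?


IP:   11011100.10110110.11000011.00000110
Mask: 11111111.00000000.00000000.00000000
AND operation:
Net:  11011100.00000000.00000000.00000000
Network: 220.0.0.0/8


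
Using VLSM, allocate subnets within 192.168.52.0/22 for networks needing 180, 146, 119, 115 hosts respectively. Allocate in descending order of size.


180 hosts -> /24 (254 usable): 192.168.52.0/24
146 hosts -> /24 (254 usable): 192.168.53.0/24
119 hosts -> /25 (126 usable): 192.168.54.0/25
115 hosts -> /25 (126 usable): 192.168.54.128/25
Allocation: 192.168.52.0/24 (180 hosts, 254 usable); 192.168.53.0/24 (146 hosts, 254 usable); 192.168.54.0/25 (119 hosts, 126 usable); 192.168.54.128/25 (115 hosts, 126 usable)


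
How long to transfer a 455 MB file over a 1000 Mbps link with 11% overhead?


Effective throughput = 1000 * (1 - 11/100) = 890 Mbps
File size in Mb = 455 * 8 = 3640 Mb
Time = 3640 / 890
Time = 4.0899 seconds


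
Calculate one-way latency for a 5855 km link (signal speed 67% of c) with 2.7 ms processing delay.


Speed = 0.67 * 3e5 km/s = 201000 km/s
Propagation delay = 5855 / 201000 = 0.0291 s = 29.1294 ms
Processing delay = 2.7 ms
Total one-way latency = 31.8294 ms


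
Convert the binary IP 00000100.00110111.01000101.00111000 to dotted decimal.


00000100 = 4
00110111 = 55
01000101 = 69
00111000 = 56
IP: 4.55.69.56


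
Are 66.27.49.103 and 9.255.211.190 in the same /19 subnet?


Mask: 255.255.224.0
66.27.49.103 AND mask = 66.27.32.0
9.255.211.190 AND mask = 9.255.192.0
No, different subnets (66.27.32.0 vs 9.255.192.0)


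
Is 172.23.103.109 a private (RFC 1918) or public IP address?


RFC 1918 private ranges:
  10.0.0.0/8 (10.0.0.0 - 10.255.255.255)
  172.16.0.0/12 (172.16.0.0 - 172.31.255.255)
  192.168.0.0/16 (192.168.0.0 - 192.168.255.255)
Private (in 172.16.0.0/12)


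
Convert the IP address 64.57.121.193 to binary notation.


64 = 01000000
57 = 00111001
121 = 01111001
193 = 11000001
Binary: 01000000.00111001.01111001.11000001


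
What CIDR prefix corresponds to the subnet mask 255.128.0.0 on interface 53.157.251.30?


Binary: 11111111.10000000.00000000.00000000
Count leading 1s
Prefix: /9


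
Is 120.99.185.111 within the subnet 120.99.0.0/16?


Subnet network: 120.99.0.0
Test IP AND mask: 120.99.0.0
Yes, 120.99.185.111 is in 120.99.0.0/16


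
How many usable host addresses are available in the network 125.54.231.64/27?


Host bits = 32 - 27 = 5
Total addresses = 2^5 = 32
Usable = total - 2 (network and broadcast)
Usable hosts: 30


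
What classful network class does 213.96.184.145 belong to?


First octet: 213
Binary: 11010101
110xxxxx -> Class C (192-223)
Class C, default mask 255.255.255.0 (/24)


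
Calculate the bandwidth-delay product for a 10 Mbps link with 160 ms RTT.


BDP = bandwidth * RTT
= 10 Mbps * 160 ms
= 10 * 1e6 * 160 / 1000 bits
= 1600000 bits
= 200000 bytes
= 195.3125 KB
BDP = 1600000 bits (200000 bytes)


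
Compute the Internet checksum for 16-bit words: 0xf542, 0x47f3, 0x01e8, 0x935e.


Sum all words (with carry folding):
+ 0xf542 = 0xf542
+ 0x47f3 = 0x3d36
+ 0x01e8 = 0x3f1e
+ 0x935e = 0xd27c
One's complement: ~0xd27c
Checksum = 0x2d83


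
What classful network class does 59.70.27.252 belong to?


First octet: 59
Binary: 00111011
0xxxxxxx -> Class A (1-126)
Class A, default mask 255.0.0.0 (/8)


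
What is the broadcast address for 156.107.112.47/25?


Network: 156.107.112.0/25
Host bits = 7
Set all host bits to 1:
Broadcast: 156.107.112.127


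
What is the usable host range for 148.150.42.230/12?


Network: 148.144.0.0
Broadcast: 148.159.255.255
First usable = network + 1
Last usable = broadcast - 1
Range: 148.144.0.1 to 148.159.255.254


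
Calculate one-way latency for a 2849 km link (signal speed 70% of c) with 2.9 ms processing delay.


Speed = 0.7 * 3e5 km/s = 210000 km/s
Propagation delay = 2849 / 210000 = 0.0136 s = 13.5667 ms
Processing delay = 2.9 ms
Total one-way latency = 16.4667 ms


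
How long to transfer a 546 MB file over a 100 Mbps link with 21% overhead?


Effective throughput = 100 * (1 - 21/100) = 79 Mbps
File size in Mb = 546 * 8 = 4368 Mb
Time = 4368 / 79
Time = 55.2911 seconds


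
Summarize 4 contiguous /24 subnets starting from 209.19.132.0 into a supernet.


Original prefix: /24
Number of subnets: 4 = 2^2
New prefix = 24 - 2 = 22
Supernet: 209.19.132.0/22


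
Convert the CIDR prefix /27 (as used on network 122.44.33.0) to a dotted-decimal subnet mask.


/27 means 27 network bits, 5 host bits
Binary: 11111111111111111111111111100000
Mask: 255.255.255.224


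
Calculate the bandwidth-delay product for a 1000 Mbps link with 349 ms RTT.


BDP = bandwidth * RTT
= 1000 Mbps * 349 ms
= 1000 * 1e6 * 349 / 1000 bits
= 349000000 bits
= 43625000 bytes
= 42602.5391 KB
BDP = 349000000 bits (43625000 bytes)


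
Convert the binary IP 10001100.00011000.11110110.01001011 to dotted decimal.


10001100 = 140
00011000 = 24
11110110 = 246
01001011 = 75
IP: 140.24.246.75


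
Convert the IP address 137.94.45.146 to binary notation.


137 = 10001001
94 = 01011110
45 = 00101101
146 = 10010010
Binary: 10001001.01011110.00101101.10010010


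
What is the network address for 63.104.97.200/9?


IP:   00111111.01101000.01100001.11001000
Mask: 11111111.10000000.00000000.00000000
AND operation:
Net:  00111111.00000000.00000000.00000000
Network: 63.0.0.0/9


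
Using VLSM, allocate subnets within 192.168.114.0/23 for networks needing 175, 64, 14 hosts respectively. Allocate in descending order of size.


175 hosts -> /24 (254 usable): 192.168.114.0/24
64 hosts -> /25 (126 usable): 192.168.115.0/25
14 hosts -> /28 (14 usable): 192.168.115.128/28
Allocation: 192.168.114.0/24 (175 hosts, 254 usable); 192.168.115.0/25 (64 hosts, 126 usable); 192.168.115.128/28 (14 hosts, 14 usable)


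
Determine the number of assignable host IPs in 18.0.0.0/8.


Host bits = 32 - 8 = 24
Total addresses = 2^24 = 16777216
Usable = total - 2 (network and broadcast)
Usable hosts: 16777214


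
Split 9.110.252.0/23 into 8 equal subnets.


New prefix = 23 + 3 = 26
Each subnet has 64 addresses
  9.110.252.0/26
  9.110.252.64/26
  9.110.252.128/26
  9.110.252.192/26
  9.110.253.0/26
  9.110.253.64/26
  9.110.253.128/26
  9.110.253.192/26
Subnets: 9.110.252.0/26, 9.110.252.64/26, 9.110.252.128/26, 9.110.252.192/26, 9.110.253.0/26, 9.110.253.64/26, 9.110.253.128/26, 9.110.253.192/26


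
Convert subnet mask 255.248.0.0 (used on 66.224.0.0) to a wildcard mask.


Subnet mask: 255.248.0.0
Wildcard = 255.255.255.255 - subnet mask
255 - 255 = 0
255 - 248 = 7
255 - 0 = 255
255 - 0 = 255
Wildcard: 0.7.255.255


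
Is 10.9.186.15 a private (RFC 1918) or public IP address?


RFC 1918 private ranges:
  10.0.0.0/8 (10.0.0.0 - 10.255.255.255)
  172.16.0.0/12 (172.16.0.0 - 172.31.255.255)
  192.168.0.0/16 (192.168.0.0 - 192.168.255.255)
Private (in 10.0.0.0/8)


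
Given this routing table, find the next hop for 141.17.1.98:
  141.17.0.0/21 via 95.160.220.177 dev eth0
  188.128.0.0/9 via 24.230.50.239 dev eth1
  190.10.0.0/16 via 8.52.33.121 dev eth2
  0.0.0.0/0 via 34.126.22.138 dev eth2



Longest prefix match for 141.17.1.98:
  /21 141.17.0.0: MATCH
  /9 188.128.0.0: no
  /16 190.10.0.0: no
  /0 0.0.0.0: MATCH
Selected: next-hop 95.160.220.177 via eth0 (matched /21)


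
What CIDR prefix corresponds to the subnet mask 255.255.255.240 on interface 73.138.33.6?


Binary: 11111111.11111111.11111111.11110000
Count leading 1s
Prefix: /28


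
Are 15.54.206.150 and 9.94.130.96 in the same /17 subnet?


Mask: 255.255.128.0
15.54.206.150 AND mask = 15.54.128.0
9.94.130.96 AND mask = 9.94.128.0
No, different subnets (15.54.128.0 vs 9.94.128.0)


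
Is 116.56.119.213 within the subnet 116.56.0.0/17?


Subnet network: 116.56.0.0
Test IP AND mask: 116.56.0.0
Yes, 116.56.119.213 is in 116.56.0.0/17


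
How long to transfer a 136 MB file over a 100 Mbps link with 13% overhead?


Effective throughput = 100 * (1 - 13/100) = 87 Mbps
File size in Mb = 136 * 8 = 1088 Mb
Time = 1088 / 87
Time = 12.5057 seconds


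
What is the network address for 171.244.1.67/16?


IP:   10101011.11110100.00000001.01000011
Mask: 11111111.11111111.00000000.00000000
AND operation:
Net:  10101011.11110100.00000000.00000000
Network: 171.244.0.0/16


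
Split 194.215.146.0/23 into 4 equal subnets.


New prefix = 23 + 2 = 25
Each subnet has 128 addresses
  194.215.146.0/25
  194.215.146.128/25
  194.215.147.0/25
  194.215.147.128/25
Subnets: 194.215.146.0/25, 194.215.146.128/25, 194.215.147.0/25, 194.215.147.128/25


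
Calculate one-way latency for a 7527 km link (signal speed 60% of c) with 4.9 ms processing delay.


Speed = 0.6 * 3e5 km/s = 180000 km/s
Propagation delay = 7527 / 180000 = 0.0418 s = 41.8167 ms
Processing delay = 4.9 ms
Total one-way latency = 46.7167 ms


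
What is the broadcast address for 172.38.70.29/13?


Network: 172.32.0.0/13
Host bits = 19
Set all host bits to 1:
Broadcast: 172.39.255.255


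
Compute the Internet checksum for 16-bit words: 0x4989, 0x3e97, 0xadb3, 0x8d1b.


Sum all words (with carry folding):
+ 0x4989 = 0x4989
+ 0x3e97 = 0x8820
+ 0xadb3 = 0x35d4
+ 0x8d1b = 0xc2ef
One's complement: ~0xc2ef
Checksum = 0x3d10


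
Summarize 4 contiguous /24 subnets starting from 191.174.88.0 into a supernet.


Original prefix: /24
Number of subnets: 4 = 2^2
New prefix = 24 - 2 = 22
Supernet: 191.174.88.0/22


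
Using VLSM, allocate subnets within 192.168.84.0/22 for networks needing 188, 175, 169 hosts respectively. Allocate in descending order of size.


188 hosts -> /24 (254 usable): 192.168.84.0/24
175 hosts -> /24 (254 usable): 192.168.85.0/24
169 hosts -> /24 (254 usable): 192.168.86.0/24
Allocation: 192.168.84.0/24 (188 hosts, 254 usable); 192.168.85.0/24 (175 hosts, 254 usable); 192.168.86.0/24 (169 hosts, 254 usable)


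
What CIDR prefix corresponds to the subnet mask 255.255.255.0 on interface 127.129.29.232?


Binary: 11111111.11111111.11111111.00000000
Count leading 1s
Prefix: /24


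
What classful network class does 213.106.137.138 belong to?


First octet: 213
Binary: 11010101
110xxxxx -> Class C (192-223)
Class C, default mask 255.255.255.0 (/24)


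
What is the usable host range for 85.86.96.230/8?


Network: 85.0.0.0
Broadcast: 85.255.255.255
First usable = network + 1
Last usable = broadcast - 1
Range: 85.0.0.1 to 85.255.255.254


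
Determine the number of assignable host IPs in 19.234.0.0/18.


Host bits = 32 - 18 = 14
Total addresses = 2^14 = 16384
Usable = total - 2 (network and broadcast)
Usable hosts: 16382


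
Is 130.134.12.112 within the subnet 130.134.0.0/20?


Subnet network: 130.134.0.0
Test IP AND mask: 130.134.0.0
Yes, 130.134.12.112 is in 130.134.0.0/20


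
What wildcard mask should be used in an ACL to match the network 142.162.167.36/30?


Subnet mask: 255.255.255.252
Wildcard = 255.255.255.255 - subnet mask
255 - 255 = 0
255 - 255 = 0
255 - 255 = 0
255 - 252 = 3
Wildcard: 0.0.0.3


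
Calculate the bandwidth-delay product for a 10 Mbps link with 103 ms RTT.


BDP = bandwidth * RTT
= 10 Mbps * 103 ms
= 10 * 1e6 * 103 / 1000 bits
= 1030000 bits
= 128750 bytes
= 125.7324 KB
BDP = 1030000 bits (128750 bytes)


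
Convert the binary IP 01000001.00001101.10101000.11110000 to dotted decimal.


01000001 = 65
00001101 = 13
10101000 = 168
11110000 = 240
IP: 65.13.168.240


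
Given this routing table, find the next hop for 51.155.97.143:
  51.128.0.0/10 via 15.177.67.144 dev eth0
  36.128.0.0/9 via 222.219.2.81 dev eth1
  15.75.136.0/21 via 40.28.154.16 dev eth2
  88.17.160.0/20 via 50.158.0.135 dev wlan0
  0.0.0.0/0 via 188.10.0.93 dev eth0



Longest prefix match for 51.155.97.143:
  /10 51.128.0.0: MATCH
  /9 36.128.0.0: no
  /21 15.75.136.0: no
  /20 88.17.160.0: no
  /0 0.0.0.0: MATCH
Selected: next-hop 15.177.67.144 via eth0 (matched /10)


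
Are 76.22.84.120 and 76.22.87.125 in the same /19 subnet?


Mask: 255.255.224.0
76.22.84.120 AND mask = 76.22.64.0
76.22.87.125 AND mask = 76.22.64.0
Yes, same subnet (76.22.64.0)


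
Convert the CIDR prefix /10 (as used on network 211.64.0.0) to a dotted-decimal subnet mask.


/10 means 10 network bits, 22 host bits
Binary: 11111111110000000000000000000000
Mask: 255.192.0.0


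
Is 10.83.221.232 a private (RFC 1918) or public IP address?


RFC 1918 private ranges:
  10.0.0.0/8 (10.0.0.0 - 10.255.255.255)
  172.16.0.0/12 (172.16.0.0 - 172.31.255.255)
  192.168.0.0/16 (192.168.0.0 - 192.168.255.255)
Private (in 10.0.0.0/8)


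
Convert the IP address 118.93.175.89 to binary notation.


118 = 01110110
93 = 01011101
175 = 10101111
89 = 01011001
Binary: 01110110.01011101.10101111.01011001


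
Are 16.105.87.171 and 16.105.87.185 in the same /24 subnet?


Mask: 255.255.255.0
16.105.87.171 AND mask = 16.105.87.0
16.105.87.185 AND mask = 16.105.87.0
Yes, same subnet (16.105.87.0)


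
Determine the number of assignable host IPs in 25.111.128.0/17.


Host bits = 32 - 17 = 15
Total addresses = 2^15 = 32768
Usable = total - 2 (network and broadcast)
Usable hosts: 32766


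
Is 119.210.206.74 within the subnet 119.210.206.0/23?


Subnet network: 119.210.206.0
Test IP AND mask: 119.210.206.0
Yes, 119.210.206.74 is in 119.210.206.0/23


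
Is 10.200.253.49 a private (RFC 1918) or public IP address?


RFC 1918 private ranges:
  10.0.0.0/8 (10.0.0.0 - 10.255.255.255)
  172.16.0.0/12 (172.16.0.0 - 172.31.255.255)
  192.168.0.0/16 (192.168.0.0 - 192.168.255.255)
Private (in 10.0.0.0/8)


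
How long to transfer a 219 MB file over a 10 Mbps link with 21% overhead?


Effective throughput = 10 * (1 - 21/100) = 7.9 Mbps
File size in Mb = 219 * 8 = 1752 Mb
Time = 1752 / 7.9
Time = 221.7722 seconds


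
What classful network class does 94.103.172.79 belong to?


First octet: 94
Binary: 01011110
0xxxxxxx -> Class A (1-126)
Class A, default mask 255.0.0.0 (/8)


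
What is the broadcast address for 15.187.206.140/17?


Network: 15.187.128.0/17
Host bits = 15
Set all host bits to 1:
Broadcast: 15.187.255.255


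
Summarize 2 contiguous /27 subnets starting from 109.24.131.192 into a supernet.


Original prefix: /27
Number of subnets: 2 = 2^1
New prefix = 27 - 1 = 26
Supernet: 109.24.131.192/26


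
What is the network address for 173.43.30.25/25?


IP:   10101101.00101011.00011110.00011001
Mask: 11111111.11111111.11111111.10000000
AND operation:
Net:  10101101.00101011.00011110.00000000
Network: 173.43.30.0/25


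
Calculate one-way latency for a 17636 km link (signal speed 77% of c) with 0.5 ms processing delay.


Speed = 0.77 * 3e5 km/s = 231000 km/s
Propagation delay = 17636 / 231000 = 0.0763 s = 76.3463 ms
Processing delay = 0.5 ms
Total one-way latency = 76.8463 ms


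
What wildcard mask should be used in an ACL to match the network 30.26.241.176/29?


Subnet mask: 255.255.255.248
Wildcard = 255.255.255.255 - subnet mask
255 - 255 = 0
255 - 255 = 0
255 - 255 = 0
255 - 248 = 7
Wildcard: 0.0.0.7


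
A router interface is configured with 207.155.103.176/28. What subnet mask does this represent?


/28 means 28 network bits, 4 host bits
Binary: 11111111111111111111111111110000
Mask: 255.255.255.240


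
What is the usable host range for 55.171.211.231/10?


Network: 55.128.0.0
Broadcast: 55.191.255.255
First usable = network + 1
Last usable = broadcast - 1
Range: 55.128.0.1 to 55.191.255.254


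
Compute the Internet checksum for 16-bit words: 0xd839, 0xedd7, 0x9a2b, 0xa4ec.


Sum all words (with carry folding):
+ 0xd839 = 0xd839
+ 0xedd7 = 0xc611
+ 0x9a2b = 0x603d
+ 0xa4ec = 0x052a
One's complement: ~0x052a
Checksum = 0xfad5


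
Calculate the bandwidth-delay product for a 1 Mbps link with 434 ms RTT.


BDP = bandwidth * RTT
= 1 Mbps * 434 ms
= 1 * 1e6 * 434 / 1000 bits
= 434000 bits
= 54250 bytes
= 52.9785 KB
BDP = 434000 bits (54250 bytes)


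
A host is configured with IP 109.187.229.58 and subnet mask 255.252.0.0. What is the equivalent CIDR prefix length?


Binary: 11111111.11111100.00000000.00000000
Count leading 1s
Prefix: /14


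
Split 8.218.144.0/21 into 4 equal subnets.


New prefix = 21 + 2 = 23
Each subnet has 512 addresses
  8.218.144.0/23
  8.218.146.0/23
  8.218.148.0/23
  8.218.150.0/23
Subnets: 8.218.144.0/23, 8.218.146.0/23, 8.218.148.0/23, 8.218.150.0/23


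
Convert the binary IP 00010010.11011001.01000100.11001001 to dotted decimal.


00010010 = 18
11011001 = 217
01000100 = 68
11001001 = 201
IP: 18.217.68.201


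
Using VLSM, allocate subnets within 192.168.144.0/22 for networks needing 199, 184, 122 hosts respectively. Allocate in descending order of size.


199 hosts -> /24 (254 usable): 192.168.144.0/24
184 hosts -> /24 (254 usable): 192.168.145.0/24
122 hosts -> /25 (126 usable): 192.168.146.0/25
Allocation: 192.168.144.0/24 (199 hosts, 254 usable); 192.168.145.0/24 (184 hosts, 254 usable); 192.168.146.0/25 (122 hosts, 126 usable)


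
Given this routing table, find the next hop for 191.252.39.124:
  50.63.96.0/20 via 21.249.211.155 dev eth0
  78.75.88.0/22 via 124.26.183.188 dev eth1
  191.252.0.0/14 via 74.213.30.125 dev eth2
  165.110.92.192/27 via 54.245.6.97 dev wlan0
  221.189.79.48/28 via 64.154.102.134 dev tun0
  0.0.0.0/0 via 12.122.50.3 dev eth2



Longest prefix match for 191.252.39.124:
  /20 50.63.96.0: no
  /22 78.75.88.0: no
  /14 191.252.0.0: MATCH
  /27 165.110.92.192: no
  /28 221.189.79.48: no
  /0 0.0.0.0: MATCH
Selected: next-hop 74.213.30.125 via eth2 (matched /14)


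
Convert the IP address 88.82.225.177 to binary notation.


88 = 01011000
82 = 01010010
225 = 11100001
177 = 10110001
Binary: 01011000.01010010.11100001.10110001


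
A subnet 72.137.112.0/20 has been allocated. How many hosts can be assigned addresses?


Host bits = 32 - 20 = 12
Total addresses = 2^12 = 4096
Usable = total - 2 (network and broadcast)
Usable hosts: 4094


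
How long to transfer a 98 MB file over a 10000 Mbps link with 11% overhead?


Effective throughput = 10000 * (1 - 11/100) = 8900 Mbps
File size in Mb = 98 * 8 = 784 Mb
Time = 784 / 8900
Time = 0.0881 seconds


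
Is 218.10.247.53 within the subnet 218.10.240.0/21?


Subnet network: 218.10.240.0
Test IP AND mask: 218.10.240.0
Yes, 218.10.247.53 is in 218.10.240.0/21


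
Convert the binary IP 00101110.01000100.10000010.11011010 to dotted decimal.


00101110 = 46
01000100 = 68
10000010 = 130
11011010 = 218
IP: 46.68.130.218


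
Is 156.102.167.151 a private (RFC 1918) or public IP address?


RFC 1918 private ranges:
  10.0.0.0/8 (10.0.0.0 - 10.255.255.255)
  172.16.0.0/12 (172.16.0.0 - 172.31.255.255)
  192.168.0.0/16 (192.168.0.0 - 192.168.255.255)
Public (not in any RFC 1918 range)


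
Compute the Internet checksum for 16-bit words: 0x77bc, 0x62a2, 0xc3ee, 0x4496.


Sum all words (with carry folding):
+ 0x77bc = 0x77bc
+ 0x62a2 = 0xda5e
+ 0xc3ee = 0x9e4d
+ 0x4496 = 0xe2e3
One's complement: ~0xe2e3
Checksum = 0x1d1c


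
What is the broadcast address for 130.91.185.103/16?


Network: 130.91.0.0/16
Host bits = 16
Set all host bits to 1:
Broadcast: 130.91.255.255


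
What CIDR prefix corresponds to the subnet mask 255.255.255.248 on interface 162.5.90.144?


Binary: 11111111.11111111.11111111.11111000
Count leading 1s
Prefix: /29
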